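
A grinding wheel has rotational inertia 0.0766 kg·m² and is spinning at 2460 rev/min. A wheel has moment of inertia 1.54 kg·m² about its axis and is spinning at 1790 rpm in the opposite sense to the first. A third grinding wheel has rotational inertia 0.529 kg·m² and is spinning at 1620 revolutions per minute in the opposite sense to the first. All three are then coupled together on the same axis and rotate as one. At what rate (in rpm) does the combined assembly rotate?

|ω_f| ≈ 1600 rpm

No external torque acts about the common axis, so total angular momentum is conserved.
Taking A's sense as positive: L = (0.07660)(2460) − (1.540)(1790) − (0.5290)(1620) = -3425 kg·m²·rpm.
Combined I = 0.07660 + 1.540 + 0.5290 = 2.146 kg·m².
ω_f = L / I = -3425 / 2.146 = -1596 rpm.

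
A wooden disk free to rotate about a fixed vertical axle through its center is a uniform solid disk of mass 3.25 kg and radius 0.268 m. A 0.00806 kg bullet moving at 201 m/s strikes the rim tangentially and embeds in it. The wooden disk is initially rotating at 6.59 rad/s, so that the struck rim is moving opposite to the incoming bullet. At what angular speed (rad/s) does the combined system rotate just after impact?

|ω_f| ≈ 2.86 rad/s

The axle reaction passes through the axle and exerts no torque about it; angular momentum about the axle is conserved through the impact.
I_p = ½(3.25)(0.268)² = 0.1167 kg·m². Taking the sense of the bullet's angular momentum as positive, L_{bullet} = m v R = (0.00806)(201)(0.268) = 0.4342 kg·m²/s.
L_i = −I_p ω_p + m v R = −(0.1167)(6.59) + 0.4342 = -0.3350 kg·m²/s.
After sticking, I_f = I_p + m R² = 0.1167 + (0.00806)(0.268)² = 0.1173 kg·m².
ω_f = L_i / I_f = -0.3350 / 0.1173 = -2.856 rad/s.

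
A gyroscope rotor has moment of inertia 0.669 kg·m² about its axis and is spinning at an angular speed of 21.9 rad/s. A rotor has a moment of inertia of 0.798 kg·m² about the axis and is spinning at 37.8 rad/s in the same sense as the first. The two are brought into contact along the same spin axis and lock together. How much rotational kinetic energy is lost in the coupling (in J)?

No external torque acts about the common axis, so total angular momentum is conserved.
Taking A's sense as positive: L = (0.6690)(21.9) + (0.7980)(37.8) = 44.82 kg·m²·rad/s.
Combined I = 0.6690 + 0.7980 = 1.467 kg·m².
ω_f = L / I = 44.82 / 1.467 = 30.55 rad/s.
KE_i = ½ΣIω² = 730.5 J; KE_f = ½(1.467)(30.55)² = 684.5 J.

ΔKE lost ≈ 46.0 J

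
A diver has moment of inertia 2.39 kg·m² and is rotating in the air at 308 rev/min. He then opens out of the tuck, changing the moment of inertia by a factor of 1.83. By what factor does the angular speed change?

Angular momentum about the spin axis is conserved since the torque about it is zero.
I₂ = 1.83 × 2.39 = 4.374 kg·m².
ω₂/ω₁ = I₁/I₂ = 2.390 / 4.374 = 0.5464.

ω₂/ω₁ ≈ 0.546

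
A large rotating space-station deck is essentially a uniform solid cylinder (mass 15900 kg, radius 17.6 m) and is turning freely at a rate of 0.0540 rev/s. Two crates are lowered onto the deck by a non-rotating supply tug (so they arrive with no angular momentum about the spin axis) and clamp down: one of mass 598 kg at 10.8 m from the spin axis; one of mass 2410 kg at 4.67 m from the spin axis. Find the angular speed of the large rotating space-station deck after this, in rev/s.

The added mass arrives with no angular momentum about the spin axis, and any external torque about the spin axis is negligible, so the system's angular momentum is conserved.
I_p = ½(15900)(17.6)² = 2.463e+06 kg·m².
Added inertia Σmr² = (598)(10.8)² + (2410)(4.67)² = 1.223e+05 kg·m²; I_f = 2.463e+06 + 1.223e+05 = 2.585e+06 kg·m².
ω_f = I_p ω_i / I_f = (2.463e+06)(0.0540) / 2.585e+06 = 0.05144 rev/s.

ω_f ≈ 0.0514 rev/s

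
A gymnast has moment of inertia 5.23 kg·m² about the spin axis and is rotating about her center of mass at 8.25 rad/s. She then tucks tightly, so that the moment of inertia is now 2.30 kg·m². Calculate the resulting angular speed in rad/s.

Angular momentum about the spin axis is conserved since the torque about it is zero.
ω₂ = I₁ω₁ / I₂ = (5.230)(8.25 rad/s) / (2.300) = 18.76 rad/s.

ω₂ ≈ 18.8 rad/s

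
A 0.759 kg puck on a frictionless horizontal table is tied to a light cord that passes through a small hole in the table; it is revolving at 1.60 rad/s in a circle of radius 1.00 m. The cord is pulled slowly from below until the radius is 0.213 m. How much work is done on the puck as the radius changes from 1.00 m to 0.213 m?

W ≈ 20.4 J

No torque about the axis ⇒ m r₁² ω₁ = m r₂² ω₂.
ω₂ = ω₁ (r₁/r₂)² = (1.60)(1.00/0.213)² = 35.27 rad/s.
W = ΔKE = ½m(v₂² − v₁²) = 20.44 J.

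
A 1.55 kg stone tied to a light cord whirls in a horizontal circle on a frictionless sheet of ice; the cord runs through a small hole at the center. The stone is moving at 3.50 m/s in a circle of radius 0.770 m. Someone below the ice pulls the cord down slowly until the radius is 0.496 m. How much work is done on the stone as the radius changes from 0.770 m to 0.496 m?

The only horizontal force on the mass is along the cord (radial), so it exerts no torque about the hole and angular momentum m v r is conserved.
v₂ = v₁ r₁ / r₂ = (3.50)(0.770) / (0.496) = 5.433 m/s.
W = ΔKE = ½m(v₂² − v₁²) = 13.39 J.

W ≈ 13.4 J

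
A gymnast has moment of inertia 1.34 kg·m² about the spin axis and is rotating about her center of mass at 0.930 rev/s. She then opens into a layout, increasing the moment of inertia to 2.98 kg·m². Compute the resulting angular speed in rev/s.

Angular momentum about the spin axis is conserved since the torque about it is zero.
ω₂ = I₁ω₁ / I₂ = (1.340)(0.930 rev/s) / (2.980) = 0.4182 rev/s.

ω₂ ≈ 0.418 rev/s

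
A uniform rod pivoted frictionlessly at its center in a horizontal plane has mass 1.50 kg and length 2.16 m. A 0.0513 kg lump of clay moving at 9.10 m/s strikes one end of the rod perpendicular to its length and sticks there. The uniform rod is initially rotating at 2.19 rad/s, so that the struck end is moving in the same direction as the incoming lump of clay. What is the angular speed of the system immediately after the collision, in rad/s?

The axle reaction passes through the pivot and exerts no torque about it; angular momentum about the pivot is conserved through the impact.
I_p = (1/12)(1.50)(2.16)² = 0.5832 kg·m². Taking the sense of the lump of clay's angular momentum as positive, L_{lump} = m v R = (0.0513)(9.10)(2.16/2) = 0.5042 kg·m²/s.
L_i = +I_p ω_p + m v R = +(0.5832)(2.19) + 0.5042 = 1.781 kg·m²/s.
After sticking, I_f = I_p + m R² = 0.5832 + (0.0513)(2.16/2)² = 0.6430 kg·m².
ω_f = L_i / I_f = 1.781 / 0.6430 = 2.770 rad/s.

|ω_f| ≈ 2.77 rad/s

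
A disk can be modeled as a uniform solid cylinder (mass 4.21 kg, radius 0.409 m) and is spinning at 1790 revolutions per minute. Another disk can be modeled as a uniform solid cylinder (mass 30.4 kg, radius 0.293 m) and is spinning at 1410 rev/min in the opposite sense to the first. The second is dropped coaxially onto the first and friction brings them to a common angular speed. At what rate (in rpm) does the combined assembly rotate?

|ω_f| ≈ 730 rpm

The coupling torques are internal; angular momentum about the shared axis is conserved.
Moments of inertia: I_A = ½(4.21)(0.409)² = 0.3521 kg·m²; I_B = ½(30.4)(0.293)² = 1.305 kg·m².
Taking A's sense as positive: L = (0.3521)(1790) − (1.305)(1410) = -1210 kg·m²·rpm.
Combined I = 0.3521 + 1.305 = 1.657 kg·m².
ω_f = L / I = -1210 / 1.657 = -730.0 rpm.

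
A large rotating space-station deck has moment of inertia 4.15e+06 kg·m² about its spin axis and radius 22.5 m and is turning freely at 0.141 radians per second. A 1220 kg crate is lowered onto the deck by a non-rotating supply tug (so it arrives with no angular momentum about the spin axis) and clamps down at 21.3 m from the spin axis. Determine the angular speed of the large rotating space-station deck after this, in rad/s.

ω_f ≈ 0.124 rad/s

The added mass arrives with no angular momentum about the spin axis, and any external torque about the spin axis is negligible, so the system's angular momentum is conserved.
Added inertia Σmr² = (1220)(21.3)² = 5.535e+05 kg·m²; I_f = 4.150e+06 + 5.535e+05 = 4.704e+06 kg·m².
ω_f = I_p ω_i / I_f = (4.150e+06)(0.141) / 4.704e+06 = 0.1244 rad/s.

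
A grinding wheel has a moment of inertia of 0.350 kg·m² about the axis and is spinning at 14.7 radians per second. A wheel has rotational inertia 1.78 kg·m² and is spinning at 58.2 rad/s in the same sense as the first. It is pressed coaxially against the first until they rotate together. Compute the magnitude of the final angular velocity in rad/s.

No external torque acts about the common axis, so total angular momentum is conserved.
Taking A's sense as positive: L = (0.3500)(14.7) + (1.780)(58.2) = 108.7 kg·m²·rad/s.
Combined I = 0.3500 + 1.780 = 2.130 kg·m².
ω_f = L / I = 108.7 / 2.130 = 51.05 rad/s.

|ω_f| ≈ 51.1 rad/s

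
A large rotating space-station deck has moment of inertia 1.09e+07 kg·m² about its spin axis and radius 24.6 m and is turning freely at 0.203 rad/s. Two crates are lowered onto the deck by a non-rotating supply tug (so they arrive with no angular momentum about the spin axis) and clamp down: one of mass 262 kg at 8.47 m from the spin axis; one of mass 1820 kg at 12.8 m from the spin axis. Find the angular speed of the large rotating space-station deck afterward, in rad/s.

No external torque acts about the spin axis; L_before = L_after.
Added inertia Σmr² = (262)(8.47)² + (1820)(12.8)² = 3.170e+05 kg·m²; I_f = 1.090e+07 + 3.170e+05 = 1.122e+07 kg·m².
ω_f = I_p ω_i / I_f = (1.090e+07)(0.203) / 1.122e+07 = 0.1973 rad/s.

ω_f ≈ 0.197 rad/s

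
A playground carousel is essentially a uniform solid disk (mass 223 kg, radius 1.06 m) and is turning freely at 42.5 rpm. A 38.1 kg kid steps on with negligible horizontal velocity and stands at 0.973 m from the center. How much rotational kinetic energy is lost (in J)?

energy lost ≈ 277 J

No external torque acts about the center; L_before = L_after.
I_p = ½(223)(1.06)² = 125.3 kg·m².
Added inertia Σmr² = (38.1)(0.973)² = 36.07 kg·m²; I_f = 125.3 + 36.07 = 161.4 kg·m².
ω_f = I_p ω_i / I_f = (125.3)(42.5) / 161.4 = 33.00 rpm.
KE_i = ½(125.3)(4.451 rad/s)² = 1241 J; KE_f = ½(161.4)(3.456)² = 963.4 J.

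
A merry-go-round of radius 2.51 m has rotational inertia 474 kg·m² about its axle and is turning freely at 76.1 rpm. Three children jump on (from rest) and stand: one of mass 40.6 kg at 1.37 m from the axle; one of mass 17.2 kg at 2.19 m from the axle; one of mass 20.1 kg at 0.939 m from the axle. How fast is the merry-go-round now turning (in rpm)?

No external torque acts about the axle; L_before = L_after.
Added inertia Σmr² = (40.6)(1.37)² + (17.2)(2.19)² + (20.1)(0.939)² = 176.4 kg·m²; I_f = 474.0 + 176.4 = 650.4 kg·m².
ω_f = I_p ω_i / I_f = (474.0)(76.1) / 650.4 = 55.46 rpm.

ω_f ≈ 55.5 rpm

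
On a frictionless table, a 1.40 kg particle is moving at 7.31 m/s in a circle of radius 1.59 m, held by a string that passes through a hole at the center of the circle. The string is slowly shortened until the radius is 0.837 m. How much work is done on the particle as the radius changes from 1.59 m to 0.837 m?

W ≈ 97.6 J

Central (radial) force ⇒ zero torque about the center ⇒ m v r is constant.
v₂ = v₁ r₁ / r₂ = (7.31)(1.59) / (0.837) = 13.89 m/s.
W = ΔKE = ½m(v₂² − v₁²) = 97.58 J.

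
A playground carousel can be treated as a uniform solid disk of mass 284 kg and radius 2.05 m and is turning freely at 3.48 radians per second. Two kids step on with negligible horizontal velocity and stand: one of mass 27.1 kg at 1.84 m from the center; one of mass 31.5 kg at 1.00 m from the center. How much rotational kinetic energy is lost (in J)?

The added mass arrives with no angular momentum about the center, and any external torque about the center is negligible, so the system's angular momentum is conserved.
I_p = ½(284)(2.05)² = 596.8 kg·m².
Added inertia Σmr² = (27.1)(1.84)² + (31.5)(1.00)² = 123.2 kg·m²; I_f = 596.8 + 123.2 = 720.0 kg·m².
ω_f = I_p ω_i / I_f = (596.8)(3.48) / 720.0 = 2.884 rad/s.
KE_i = ½(596.8)(3.480 rad/s)² = 3613 J; KE_f = ½(720.0)(2.884)² = 2995 J.

energy lost ≈ 619 J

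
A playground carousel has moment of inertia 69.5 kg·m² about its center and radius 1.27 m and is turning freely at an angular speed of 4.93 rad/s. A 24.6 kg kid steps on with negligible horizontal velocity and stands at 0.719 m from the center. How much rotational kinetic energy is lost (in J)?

energy lost ≈ 131 J

No external torque acts about the center; L_before = L_after.
Added inertia Σmr² = (24.6)(0.719)² = 12.72 kg·m²; I_f = 69.50 + 12.72 = 82.22 kg·m².
ω_f = I_p ω_i / I_f = (69.50)(4.93) / 82.22 = 4.167 rad/s.
KE_i = ½(69.50)(4.930 rad/s)² = 844.6 J; KE_f = ½(82.22)(4.167)² = 714.0 J.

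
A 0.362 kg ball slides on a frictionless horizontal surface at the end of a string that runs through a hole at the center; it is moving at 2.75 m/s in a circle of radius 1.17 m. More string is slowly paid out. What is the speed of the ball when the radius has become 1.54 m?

v₂ ≈ 2.09 m/s

The only horizontal force on the mass is along the cord (radial), so it exerts no torque about the hole and angular momentum m v r is conserved.
v₂ = v₁ r₁ / r₂ = (2.75)(1.17) / (1.54) = 2.089 m/s.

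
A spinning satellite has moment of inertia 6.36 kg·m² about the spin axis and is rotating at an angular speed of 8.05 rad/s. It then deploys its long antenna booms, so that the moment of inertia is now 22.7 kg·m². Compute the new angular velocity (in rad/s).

ω₂ ≈ 2.26 rad/s

With no external torque about the axis, L is conserved: I₁ω₁ = I₂ω₂.
ω₂ = I₁ω₁ / I₂ = (6.360)(8.05 rad/s) / (22.70) = 2.255 rad/s.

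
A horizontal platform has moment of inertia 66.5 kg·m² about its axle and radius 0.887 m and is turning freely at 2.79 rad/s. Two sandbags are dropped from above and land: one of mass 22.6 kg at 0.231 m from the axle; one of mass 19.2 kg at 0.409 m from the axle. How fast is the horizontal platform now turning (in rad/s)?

ω_f ≈ 2.62 rad/s

The added mass arrives with no angular momentum about the axle, and any external torque about the axle is negligible, so the system's angular momentum is conserved.
Added inertia Σmr² = (22.6)(0.231)² + (19.2)(0.409)² = 4.418 kg·m²; I_f = 66.50 + 4.418 = 70.92 kg·m².
ω_f = I_p ω_i / I_f = (66.50)(2.79) / 70.92 = 2.616 rad/s.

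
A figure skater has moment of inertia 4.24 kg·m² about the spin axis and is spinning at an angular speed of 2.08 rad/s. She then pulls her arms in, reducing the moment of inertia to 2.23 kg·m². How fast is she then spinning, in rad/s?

ω₂ ≈ 3.95 rad/s

With no external torque about the axis, L is conserved: I₁ω₁ = I₂ω₂.
ω₂ = I₁ω₁ / I₂ = (4.240)(2.08 rad/s) / (2.230) = 3.955 rad/s.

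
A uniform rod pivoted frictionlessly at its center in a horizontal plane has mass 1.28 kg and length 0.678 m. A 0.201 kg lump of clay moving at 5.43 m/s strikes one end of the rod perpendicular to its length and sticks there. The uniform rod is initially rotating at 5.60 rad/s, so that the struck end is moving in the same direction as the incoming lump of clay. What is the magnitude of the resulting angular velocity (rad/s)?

|ω_f| ≈ 8.94 rad/s

The axle reaction passes through the pivot and exerts no torque about it; angular momentum about the pivot is conserved through the impact.
I_p = (1/12)(1.28)(0.678)² = 0.04903 kg·m². Taking the sense of the lump of clay's angular momentum as positive, L_{lump} = m v R = (0.201)(5.43)(0.678/2) = 0.3700 kg·m²/s.
L_i = +I_p ω_p + m v R = +(0.04903)(5.60) + 0.3700 = 0.6446 kg·m²/s.
After sticking, I_f = I_p + m R² = 0.04903 + (0.201)(0.678/2)² = 0.07213 kg·m².
ω_f = L_i / I_f = 0.6446 / 0.07213 = 8.936 rad/s.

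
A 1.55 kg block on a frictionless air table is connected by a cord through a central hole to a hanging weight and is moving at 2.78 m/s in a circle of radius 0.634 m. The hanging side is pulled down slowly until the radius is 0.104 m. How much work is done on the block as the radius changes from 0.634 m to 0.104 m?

W ≈ 217 J

The only horizontal force on the mass is along the cord (radial), so it exerts no torque about the hole and angular momentum m v r is conserved.
v₂ = v₁ r₁ / r₂ = (2.78)(0.634) / (0.104) = 16.95 m/s.
W = ΔKE = ½m(v₂² − v₁²) = 216.6 J.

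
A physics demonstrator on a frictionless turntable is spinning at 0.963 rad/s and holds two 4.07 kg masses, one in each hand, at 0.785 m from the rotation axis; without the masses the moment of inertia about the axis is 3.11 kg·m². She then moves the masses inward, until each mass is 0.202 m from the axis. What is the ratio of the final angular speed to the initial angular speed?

With no external torque about the axis, L is conserved: I₁ω₁ = I₂ω₂.
I₁ = 3.11 + 2(4.07)(0.785)² = 8.126 kg·m²; I₂ = 3.11 + 2(4.07)(0.202)² = 3.442 kg·m².
ω₂/ω₁ = I₁/I₂ = 8.126 / 3.442 = 2.361.

ω₂/ω₁ ≈ 2.36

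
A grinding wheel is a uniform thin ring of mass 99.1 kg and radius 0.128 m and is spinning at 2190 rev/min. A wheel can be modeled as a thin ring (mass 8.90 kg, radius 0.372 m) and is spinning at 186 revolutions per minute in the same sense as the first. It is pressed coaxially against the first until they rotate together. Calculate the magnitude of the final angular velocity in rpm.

|ω_f| ≈ 1330 rpm

No external torque acts about the common axis, so total angular momentum is conserved.
Moments of inertia: I_A = (99.1)(0.128)² = 1.624 kg·m²; I_B = (8.90)(0.372)² = 1.232 kg·m².
Taking A's sense as positive: L = (1.624)(2190) + (1.232)(186) = 3785 kg·m²·rpm.
Combined I = 1.624 + 1.232 = 2.855 kg·m².
ω_f = L / I = 3785 / 2.855 = 1326 rpm.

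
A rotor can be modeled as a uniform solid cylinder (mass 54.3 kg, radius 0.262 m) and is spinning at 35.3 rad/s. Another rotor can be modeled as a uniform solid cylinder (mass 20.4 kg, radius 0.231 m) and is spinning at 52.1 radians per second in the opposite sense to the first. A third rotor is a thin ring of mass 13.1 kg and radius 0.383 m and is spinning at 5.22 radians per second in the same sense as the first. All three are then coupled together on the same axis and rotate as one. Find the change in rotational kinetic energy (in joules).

ΔKE ≈ -1670 J

The coupling torques are internal; angular momentum about the shared axis is conserved.
Moments of inertia: I_A = ½(54.3)(0.262)² = 1.864 kg·m²; I_B = ½(20.4)(0.231)² = 0.5443 kg·m²; I_C = (13.1)(0.383)² = 1.922 kg·m².
Taking A's sense as positive: L = (1.864)(35.3) − (0.5443)(52.1) + (1.922)(5.22) = 47.46 kg·m²·rad/s.
Combined I = 1.864 + 0.5443 + 1.922 = 4.330 kg·m².
ω_f = L / I = 47.46 / 4.330 = 10.96 rad/s.
KE_i = ½ΣIω² = 1926 J; KE_f = ½(4.330)(10.96)² = 260.1 J.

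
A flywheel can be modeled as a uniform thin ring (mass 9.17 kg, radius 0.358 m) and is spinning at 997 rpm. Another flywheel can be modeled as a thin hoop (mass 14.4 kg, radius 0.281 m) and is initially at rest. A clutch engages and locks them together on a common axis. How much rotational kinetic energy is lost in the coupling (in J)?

ΔKE lost ≈ 3150 J

The coupling torques are internal; angular momentum about the shared axis is conserved.
Moments of inertia: I_A = (9.17)(0.358)² = 1.175 kg·m²; I_B = (14.4)(0.281)² = 1.137 kg·m².
Taking A's sense as positive: L = (1.175)(997) = 1172 kg·m²·rpm.
Combined I = 1.175 + 1.137 = 2.312 kg·m².
ω_f = L / I = 1172 / 2.312 = 506.7 rpm.
KE_i = ½ΣIω² = 6405 J; KE_f = ½(2.312)(53.07)² = 3256 J.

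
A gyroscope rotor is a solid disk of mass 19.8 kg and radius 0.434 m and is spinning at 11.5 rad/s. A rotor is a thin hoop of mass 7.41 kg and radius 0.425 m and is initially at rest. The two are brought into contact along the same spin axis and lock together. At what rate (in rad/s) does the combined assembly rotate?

No external torque acts about the common axis, so total angular momentum is conserved.
Moments of inertia: I_A = ½(19.8)(0.434)² = 1.865 kg·m²; I_B = (7.41)(0.425)² = 1.338 kg·m².
Taking A's sense as positive: L = (1.865)(11.5) = 21.44 kg·m²·rad/s.
Combined I = 1.865 + 1.338 = 3.203 kg·m².
ω_f = L / I = 21.44 / 3.203 = 6.695 rad/s.

|ω_f| ≈ 6.69 rad/s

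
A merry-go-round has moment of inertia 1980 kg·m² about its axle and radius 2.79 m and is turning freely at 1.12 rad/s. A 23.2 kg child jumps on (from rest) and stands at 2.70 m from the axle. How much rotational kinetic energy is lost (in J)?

energy lost ≈ 97.7 J

No external torque acts about the axle; L_before = L_after.
Added inertia Σmr² = (23.2)(2.70)² = 169.1 kg·m²; I_f = 1980 + 169.1 = 2149 kg·m².
ω_f = I_p ω_i / I_f = (1980)(1.12) / 2149 = 1.032 rad/s.
KE_i = ½(1980)(1.120 rad/s)² = 1242 J; KE_f = ½(2149)(1.032)² = 1144 J.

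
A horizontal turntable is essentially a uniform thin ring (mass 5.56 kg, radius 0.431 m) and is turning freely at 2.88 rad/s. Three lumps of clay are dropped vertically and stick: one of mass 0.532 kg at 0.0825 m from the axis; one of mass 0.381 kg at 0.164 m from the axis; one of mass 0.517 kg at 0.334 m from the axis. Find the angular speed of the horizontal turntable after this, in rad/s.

No external torque acts about the axis; L_before = L_after.
I_p = (5.56)(0.431)² = 1.033 kg·m².
Added inertia Σmr² = (0.532)(0.0825)² + (0.381)(0.164)² + (0.517)(0.334)² = 0.07154 kg·m²; I_f = 1.033 + 0.07154 = 1.104 kg·m².
ω_f = I_p ω_i / I_f = (1.033)(2.88) / 1.104 = 2.693 rad/s.

ω_f ≈ 2.69 rad/s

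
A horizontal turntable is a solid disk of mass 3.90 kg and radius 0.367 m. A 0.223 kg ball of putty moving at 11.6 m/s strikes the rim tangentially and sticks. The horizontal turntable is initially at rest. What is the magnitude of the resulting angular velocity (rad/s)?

The axle reaction passes through the axle and exerts no torque about it; angular momentum about the axle is conserved through the impact.
I_p = ½(3.90)(0.367)² = 0.2626 kg·m². Taking the sense of the ball of putty's angular momentum as positive, L_{ball} = m v R = (0.223)(11.6)(0.367) = 0.9494 kg·m²/s.
L_i = 0 + 0.9494 = 0.9494 kg·m²/s.
After sticking, I_f = I_p + m R² = 0.2626 + (0.223)(0.367)² = 0.2927 kg·m².
ω_f = L_i / I_f = 0.9494 / 0.2927 = 3.244 rad/s.

|ω_f| ≈ 3.24 rad/s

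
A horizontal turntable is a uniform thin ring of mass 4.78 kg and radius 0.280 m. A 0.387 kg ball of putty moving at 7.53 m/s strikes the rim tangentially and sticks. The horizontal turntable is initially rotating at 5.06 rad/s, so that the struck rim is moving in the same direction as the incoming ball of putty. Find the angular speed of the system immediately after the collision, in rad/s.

The axle reaction passes through the axle and exerts no torque about it; angular momentum about the axle is conserved through the impact.
I_p = (4.78)(0.280)² = 0.3748 kg·m². Taking the sense of the ball of putty's angular momentum as positive, L_{ball} = m v R = (0.387)(7.53)(0.280) = 0.8160 kg·m²/s.
L_i = +I_p ω_p + m v R = +(0.3748)(5.06) + 0.8160 = 2.712 kg·m²/s.
After sticking, I_f = I_p + m R² = 0.3748 + (0.387)(0.280)² = 0.4051 kg·m².
ω_f = L_i / I_f = 2.712 / 0.4051 = 6.695 rad/s.

|ω_f| ≈ 6.70 rad/s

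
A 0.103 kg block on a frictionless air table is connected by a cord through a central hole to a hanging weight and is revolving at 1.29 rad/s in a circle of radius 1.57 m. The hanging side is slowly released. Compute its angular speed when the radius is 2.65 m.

ω₂ ≈ 0.453 rad/s

No torque about the axis ⇒ m r₁² ω₁ = m r₂² ω₂.
ω₂ = ω₁ (r₁/r₂)² = (1.29)(1.57/2.65)² = 0.4528 rad/s.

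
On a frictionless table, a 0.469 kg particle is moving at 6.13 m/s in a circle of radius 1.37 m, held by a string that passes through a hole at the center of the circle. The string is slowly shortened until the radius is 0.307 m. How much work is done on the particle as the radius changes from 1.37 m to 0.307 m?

W ≈ 167 J

Central (radial) force ⇒ zero torque about the center ⇒ m v r is constant.
v₂ = v₁ r₁ / r₂ = (6.13)(1.37) / (0.307) = 27.36 m/s.
W = ΔKE = ½m(v₂² − v₁²) = 166.7 J.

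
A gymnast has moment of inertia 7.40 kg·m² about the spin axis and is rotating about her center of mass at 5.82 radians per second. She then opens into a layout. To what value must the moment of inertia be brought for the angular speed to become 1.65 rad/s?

I₂ ≈ 26.1 kg·m²

With no external torque about the axis, L is conserved: I₁ω₁ = I₂ω₂.
I₂ = I₁ω₁ / ω₂ = (7.40)(5.82) / (1.65) = 26.10 kg·m².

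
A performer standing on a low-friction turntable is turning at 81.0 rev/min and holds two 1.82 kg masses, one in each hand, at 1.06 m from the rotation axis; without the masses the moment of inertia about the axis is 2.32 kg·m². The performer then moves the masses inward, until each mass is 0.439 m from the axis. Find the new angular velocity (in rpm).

No external torque acts about the spin axis, so angular momentum is conserved.
I₁ = 2.32 + 2(1.82)(1.06)² = 6.410 kg·m²; I₂ = 2.32 + 2(1.82)(0.439)² = 3.022 kg·m².
ω₂ = I₁ω₁ / I₂ = (6.410)(81.0 rpm) / (3.022) = 171.8 rpm.

ω₂ ≈ 172 rpm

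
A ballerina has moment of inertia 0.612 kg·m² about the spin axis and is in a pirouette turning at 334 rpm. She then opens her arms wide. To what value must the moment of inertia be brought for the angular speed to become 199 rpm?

I₂ ≈ 1.03 kg·m²

Angular momentum about the spin axis is conserved since the torque about it is zero.
I₂ = I₁ω₁ / ω₂ = (0.612)(334) / (199) = 1.027 kg·m².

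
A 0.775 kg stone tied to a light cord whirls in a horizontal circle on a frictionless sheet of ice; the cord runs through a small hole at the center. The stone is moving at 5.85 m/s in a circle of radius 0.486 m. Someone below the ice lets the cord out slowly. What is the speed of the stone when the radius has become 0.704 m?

v₂ ≈ 4.04 m/s

The only horizontal force on the mass is along the cord (radial), so it exerts no torque about the hole and angular momentum m v r is conserved.
v₂ = v₁ r₁ / r₂ = (5.85)(0.486) / (0.704) = 4.038 m/s.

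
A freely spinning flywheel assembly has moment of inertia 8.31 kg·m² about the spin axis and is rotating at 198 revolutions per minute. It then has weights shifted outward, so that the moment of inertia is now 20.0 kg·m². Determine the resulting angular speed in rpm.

ω₂ ≈ 82.3 rpm

Angular momentum about the spin axis is conserved since the torque about it is zero.
ω₂ = I₁ω₁ / I₂ = (8.310)(198 rpm) / (20.00) = 82.27 rpm.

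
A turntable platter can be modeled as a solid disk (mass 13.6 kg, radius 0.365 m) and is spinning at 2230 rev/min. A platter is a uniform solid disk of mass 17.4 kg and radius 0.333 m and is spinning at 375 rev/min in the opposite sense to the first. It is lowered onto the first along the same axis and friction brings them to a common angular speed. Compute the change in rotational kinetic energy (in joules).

ΔKE ≈ -17400 J

No external torque acts about the common axis, so total angular momentum is conserved.
Moments of inertia: I_A = ½(13.6)(0.365)² = 0.9059 kg·m²; I_B = ½(17.4)(0.333)² = 0.9647 kg·m².
Taking A's sense as positive: L = (0.9059)(2230) − (0.9647)(375) = 1658 kg·m²·rpm.
Combined I = 0.9059 + 0.9647 = 1.871 kg·m².
ω_f = L / I = 1658 / 1.871 = 886.6 rpm.
KE_i = ½ΣIω² = 25450 J; KE_f = ½(1.871)(92.84)² = 8062 J.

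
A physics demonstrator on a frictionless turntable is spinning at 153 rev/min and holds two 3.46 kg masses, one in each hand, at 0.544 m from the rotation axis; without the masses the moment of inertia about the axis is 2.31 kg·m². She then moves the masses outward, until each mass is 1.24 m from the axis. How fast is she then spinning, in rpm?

Angular momentum about the spin axis is conserved since the torque about it is zero.
I₁ = 2.31 + 2(3.46)(0.544)² = 4.358 kg·m²; I₂ = 2.31 + 2(3.46)(1.24)² = 12.95 kg·m².
ω₂ = I₁ω₁ / I₂ = (4.358)(153 rpm) / (12.95) = 51.49 rpm.

ω₂ ≈ 51.5 rpm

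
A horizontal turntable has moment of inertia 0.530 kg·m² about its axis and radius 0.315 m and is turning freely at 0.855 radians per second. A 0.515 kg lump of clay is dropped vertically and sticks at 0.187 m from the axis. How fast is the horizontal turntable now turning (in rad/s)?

No external torque acts about the axis; L_before = L_after.
Added inertia Σmr² = (0.515)(0.187)² = 0.01801 kg·m²; I_f = 0.5300 + 0.01801 = 0.5480 kg·m².
ω_f = I_p ω_i / I_f = (0.5300)(0.855) / 0.5480 = 0.8269 rad/s.

ω_f ≈ 0.827 rad/s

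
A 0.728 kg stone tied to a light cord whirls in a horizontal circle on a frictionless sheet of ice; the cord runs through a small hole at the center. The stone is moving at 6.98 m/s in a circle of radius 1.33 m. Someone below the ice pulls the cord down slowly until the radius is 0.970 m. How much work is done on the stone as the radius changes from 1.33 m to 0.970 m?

W ≈ 15.6 J

Central (radial) force ⇒ zero torque about the center ⇒ m v r is constant.
v₂ = v₁ r₁ / r₂ = (6.98)(1.33) / (0.970) = 9.571 m/s.
W = ΔKE = ½m(v₂² − v₁²) = 15.61 J.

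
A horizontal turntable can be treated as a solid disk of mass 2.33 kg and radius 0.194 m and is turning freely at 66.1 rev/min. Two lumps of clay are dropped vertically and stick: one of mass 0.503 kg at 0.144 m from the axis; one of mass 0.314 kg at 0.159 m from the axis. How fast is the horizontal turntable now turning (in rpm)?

ω_f ≈ 46.6 rpm

No external torque acts about the axis; L_before = L_after.
I_p = ½(2.33)(0.194)² = 0.04385 kg·m².
Added inertia Σmr² = (0.503)(0.144)² + (0.314)(0.159)² = 0.01837 kg·m²; I_f = 0.04385 + 0.01837 = 0.06221 kg·m².
ω_f = I_p ω_i / I_f = (0.04385)(66.1) / 0.06221 = 46.58 rpm.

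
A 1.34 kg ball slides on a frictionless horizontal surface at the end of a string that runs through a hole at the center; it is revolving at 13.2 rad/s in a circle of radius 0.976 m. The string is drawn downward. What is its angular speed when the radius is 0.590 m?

The constraining force is radial, so m r² ω about the center is conserved.
ω₂ = ω₁ (r₁/r₂)² = (13.2)(0.976/0.590)² = 36.12 rad/s.

ω₂ ≈ 36.1 rad/s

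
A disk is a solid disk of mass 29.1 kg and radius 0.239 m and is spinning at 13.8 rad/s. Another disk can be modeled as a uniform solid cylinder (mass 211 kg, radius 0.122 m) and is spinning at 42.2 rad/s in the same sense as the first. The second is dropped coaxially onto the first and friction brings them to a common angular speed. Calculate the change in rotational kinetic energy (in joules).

ΔKE ≈ -219 J

The coupling torques are internal; angular momentum about the shared axis is conserved.
Moments of inertia: I_A = ½(29.1)(0.239)² = 0.8311 kg·m²; I_B = ½(211)(0.122)² = 1.570 kg·m².
Taking A's sense as positive: L = (0.8311)(13.8) + (1.570)(42.2) = 77.73 kg·m²·rad/s.
Combined I = 0.8311 + 1.570 = 2.401 kg·m².
ω_f = L / I = 77.73 / 2.401 = 32.37 rad/s.
KE_i = ½ΣIω² = 1477 J; KE_f = ½(2.401)(32.37)² = 1258 J.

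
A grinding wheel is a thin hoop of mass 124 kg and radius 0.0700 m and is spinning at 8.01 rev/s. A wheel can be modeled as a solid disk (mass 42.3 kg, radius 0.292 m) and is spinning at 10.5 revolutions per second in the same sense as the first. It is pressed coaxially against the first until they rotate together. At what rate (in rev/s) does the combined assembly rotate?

The coupling torques are internal; angular momentum about the shared axis is conserved.
Moments of inertia: I_A = (124)(0.0700)² = 0.6076 kg·m²; I_B = ½(42.3)(0.292)² = 1.803 kg·m².
Taking A's sense as positive: L = (0.6076)(8.01) + (1.803)(10.5) = 23.80 kg·m²·rev/s.
Combined I = 0.6076 + 1.803 = 2.411 kg·m².
ω_f = L / I = 23.80 / 2.411 = 9.872 rev/s.

|ω_f| ≈ 9.87 rev/s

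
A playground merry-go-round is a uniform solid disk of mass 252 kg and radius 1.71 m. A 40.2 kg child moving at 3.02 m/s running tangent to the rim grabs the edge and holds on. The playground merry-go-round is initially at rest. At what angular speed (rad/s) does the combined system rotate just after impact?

|ω_f| ≈ 0.427 rad/s

The axle reaction passes through the axle and exerts no torque about it; angular momentum about the axle is conserved through the impact.
I_p = ½(252)(1.71)² = 368.4 kg·m². Taking the sense of the child's angular momentum as positive, L_{child} = m v R = (40.2)(3.02)(1.71) = 207.6 kg·m²/s.
L_i = 0 + 207.6 = 207.6 kg·m²/s.
After sticking, I_f = I_p + m R² = 368.4 + (40.2)(1.71)² = 486.0 kg·m².
ω_f = L_i / I_f = 207.6 / 486.0 = 0.4272 rad/s.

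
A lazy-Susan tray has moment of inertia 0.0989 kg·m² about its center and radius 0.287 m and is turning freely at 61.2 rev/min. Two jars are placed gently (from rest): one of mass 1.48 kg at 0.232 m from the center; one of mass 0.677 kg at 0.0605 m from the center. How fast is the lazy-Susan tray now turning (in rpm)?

The added mass arrives with no angular momentum about the center, and any external torque about the center is negligible, so the system's angular momentum is conserved.
Added inertia Σmr² = (1.48)(0.232)² + (0.677)(0.0605)² = 0.08214 kg·m²; I_f = 0.09890 + 0.08214 = 0.1810 kg·m².
ω_f = I_p ω_i / I_f = (0.09890)(61.2) / 0.1810 = 33.43 rpm.

ω_f ≈ 33.4 rpm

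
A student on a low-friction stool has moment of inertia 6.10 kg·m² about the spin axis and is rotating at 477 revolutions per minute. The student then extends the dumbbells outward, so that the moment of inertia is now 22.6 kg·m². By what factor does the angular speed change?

Angular momentum about the spin axis is conserved since the torque about it is zero.
ω₂/ω₁ = I₁/I₂ = 6.100 / 22.60 = 0.2699.

ω₂/ω₁ ≈ 0.270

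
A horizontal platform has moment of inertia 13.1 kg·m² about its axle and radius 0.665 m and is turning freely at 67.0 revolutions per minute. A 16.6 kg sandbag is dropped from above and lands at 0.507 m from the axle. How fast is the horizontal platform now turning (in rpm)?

ω_f ≈ 50.5 rpm

No external torque acts about the axle; L_before = L_after.
Added inertia Σmr² = (16.6)(0.507)² = 4.267 kg·m²; I_f = 13.10 + 4.267 = 17.37 kg·m².
ω_f = I_p ω_i / I_f = (13.10)(67.0) / 17.37 = 50.54 rpm.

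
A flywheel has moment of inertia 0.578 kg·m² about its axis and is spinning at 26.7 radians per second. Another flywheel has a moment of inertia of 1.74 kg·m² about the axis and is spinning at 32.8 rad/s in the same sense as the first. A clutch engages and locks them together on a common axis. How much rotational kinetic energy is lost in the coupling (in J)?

The coupling torques are internal; angular momentum about the shared axis is conserved.
Taking A's sense as positive: L = (0.5780)(26.7) + (1.740)(32.8) = 72.50 kg·m²·rad/s.
Combined I = 0.5780 + 1.740 = 2.318 kg·m².
ω_f = L / I = 72.50 / 2.318 = 31.28 rad/s.
KE_i = ½ΣIω² = 1142 J; KE_f = ½(2.318)(31.28)² = 1134 J.

ΔKE lost ≈ 8.07 J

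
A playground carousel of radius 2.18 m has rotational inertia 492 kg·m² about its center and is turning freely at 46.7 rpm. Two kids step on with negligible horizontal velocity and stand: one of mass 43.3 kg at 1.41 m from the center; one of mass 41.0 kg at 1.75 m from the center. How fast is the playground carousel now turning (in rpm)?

The added mass arrives with no angular momentum about the center, and any external torque about the center is negligible, so the system's angular momentum is conserved.
Added inertia Σmr² = (43.3)(1.41)² + (41.0)(1.75)² = 211.6 kg·m²; I_f = 492.0 + 211.6 = 703.6 kg·m².
ω_f = I_p ω_i / I_f = (492.0)(46.7) / 703.6 = 32.65 rpm.

ω_f ≈ 32.7 rpm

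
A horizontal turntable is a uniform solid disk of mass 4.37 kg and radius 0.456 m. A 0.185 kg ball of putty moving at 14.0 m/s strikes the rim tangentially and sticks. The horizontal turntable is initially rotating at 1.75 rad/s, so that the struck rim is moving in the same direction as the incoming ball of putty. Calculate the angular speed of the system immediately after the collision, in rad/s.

|ω_f| ≈ 4.01 rad/s

About the axle the impulsive forces during the collision are internal, so angular momentum about that axis is conserved.
I_p = ½(4.37)(0.456)² = 0.4543 kg·m². Taking the sense of the ball of putty's angular momentum as positive, L_{ball} = m v R = (0.185)(14.0)(0.456) = 1.181 kg·m²/s.
L_i = +I_p ω_p + m v R = +(0.4543)(1.75) + 1.181 = 1.976 kg·m²/s.
After sticking, I_f = I_p + m R² = 0.4543 + (0.185)(0.456)² = 0.4928 kg·m².
ω_f = L_i / I_f = 1.976 / 0.4928 = 4.010 rad/s.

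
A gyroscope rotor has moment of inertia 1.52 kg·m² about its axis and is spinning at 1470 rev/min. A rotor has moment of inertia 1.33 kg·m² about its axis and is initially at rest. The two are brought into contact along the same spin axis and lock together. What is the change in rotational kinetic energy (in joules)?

No external torque acts about the common axis, so total angular momentum is conserved.
Taking A's sense as positive: L = (1.520)(1470) = 2234 kg·m²·rpm.
Combined I = 1.520 + 1.330 = 2.850 kg·m².
ω_f = L / I = 2234 / 2.850 = 784.0 rpm.
KE_i = ½ΣIω² = 18010 J; KE_f = ½(2.850)(82.10)² = 9605 J.

ΔKE ≈ -8400 J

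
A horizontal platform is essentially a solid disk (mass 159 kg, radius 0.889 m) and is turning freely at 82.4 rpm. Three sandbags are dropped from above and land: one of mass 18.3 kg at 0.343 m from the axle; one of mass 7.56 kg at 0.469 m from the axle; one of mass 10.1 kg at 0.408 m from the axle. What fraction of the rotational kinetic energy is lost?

fraction ≈ 0.0805

The added mass arrives with no angular momentum about the axle, and any external torque about the axle is negligible, so the system's angular momentum is conserved.
I_p = ½(159)(0.889)² = 62.83 kg·m².
Added inertia Σmr² = (18.3)(0.343)² + (7.56)(0.469)² + (10.1)(0.408)² = 5.497 kg·m²; I_f = 62.83 + 5.497 = 68.33 kg·m².
ω_f = I_p ω_i / I_f = (62.83)(82.4) / 68.33 = 75.77 rpm.
KE_i = ½(62.83)(8.629 rad/s)² = 2339 J; KE_f = ½(68.33)(7.935)² = 2151 J.
Fraction lost = 0.08045.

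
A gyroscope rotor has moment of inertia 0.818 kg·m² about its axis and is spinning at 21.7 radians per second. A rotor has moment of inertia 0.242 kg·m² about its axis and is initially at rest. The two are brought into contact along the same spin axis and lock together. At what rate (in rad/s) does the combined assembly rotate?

The coupling torques are internal; angular momentum about the shared axis is conserved.
Taking A's sense as positive: L = (0.8180)(21.7) = 17.75 kg·m²·rad/s.
Combined I = 0.8180 + 0.2420 = 1.060 kg·m².
ω_f = L / I = 17.75 / 1.060 = 16.75 rad/s.

|ω_f| ≈ 16.7 rad/s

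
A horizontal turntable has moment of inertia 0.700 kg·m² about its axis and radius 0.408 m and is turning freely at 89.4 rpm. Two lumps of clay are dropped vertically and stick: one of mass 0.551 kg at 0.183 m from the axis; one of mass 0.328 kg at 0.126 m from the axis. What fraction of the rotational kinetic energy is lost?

fraction ≈ 0.0327

The added mass arrives with no angular momentum about the axis, and any external torque about the axis is negligible, so the system's angular momentum is conserved.
Added inertia Σmr² = (0.551)(0.183)² + (0.328)(0.126)² = 0.02366 kg·m²; I_f = 0.7000 + 0.02366 = 0.7237 kg·m².
ω_f = I_p ω_i / I_f = (0.7000)(89.4) / 0.7237 = 86.48 rpm.
KE_i = ½(0.7000)(9.362 rad/s)² = 30.68 J; KE_f = ½(0.7237)(9.056)² = 29.67 J.
Fraction lost = 0.03269.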